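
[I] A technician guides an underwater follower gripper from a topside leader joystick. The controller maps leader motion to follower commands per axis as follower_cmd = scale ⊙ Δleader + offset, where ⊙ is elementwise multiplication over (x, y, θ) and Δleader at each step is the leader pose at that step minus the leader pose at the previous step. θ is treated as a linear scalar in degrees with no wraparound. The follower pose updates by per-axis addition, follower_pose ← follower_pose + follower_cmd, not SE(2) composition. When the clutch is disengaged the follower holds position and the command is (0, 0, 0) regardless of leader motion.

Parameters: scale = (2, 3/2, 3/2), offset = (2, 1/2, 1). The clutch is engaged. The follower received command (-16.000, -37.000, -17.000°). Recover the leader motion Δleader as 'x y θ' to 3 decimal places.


-9.000 -25.000 -12.000

axis x: (-16.000 − 2) / (2) = -9.000
axis y: (-37.000 − 1/2) / (3/2) = -25.000
axis θ: (-17.000 − 1) / (3/2) = -12.000


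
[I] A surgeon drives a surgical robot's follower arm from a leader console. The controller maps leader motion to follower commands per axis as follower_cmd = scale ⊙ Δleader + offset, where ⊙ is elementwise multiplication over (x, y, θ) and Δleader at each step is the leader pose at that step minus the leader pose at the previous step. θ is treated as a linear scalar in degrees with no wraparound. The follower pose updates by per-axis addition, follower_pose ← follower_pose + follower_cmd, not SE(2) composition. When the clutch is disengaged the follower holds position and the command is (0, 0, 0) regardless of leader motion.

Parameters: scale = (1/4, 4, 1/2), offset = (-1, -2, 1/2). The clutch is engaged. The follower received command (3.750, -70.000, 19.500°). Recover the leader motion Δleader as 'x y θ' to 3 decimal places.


axis x: (3.750 − -1) / (1/4) = 19.000
axis y: (-70.000 − -2) / (4) = -17.000
axis θ: (19.500 − 1/2) / (1/2) = 38.000

19.000 -17.000 38.000


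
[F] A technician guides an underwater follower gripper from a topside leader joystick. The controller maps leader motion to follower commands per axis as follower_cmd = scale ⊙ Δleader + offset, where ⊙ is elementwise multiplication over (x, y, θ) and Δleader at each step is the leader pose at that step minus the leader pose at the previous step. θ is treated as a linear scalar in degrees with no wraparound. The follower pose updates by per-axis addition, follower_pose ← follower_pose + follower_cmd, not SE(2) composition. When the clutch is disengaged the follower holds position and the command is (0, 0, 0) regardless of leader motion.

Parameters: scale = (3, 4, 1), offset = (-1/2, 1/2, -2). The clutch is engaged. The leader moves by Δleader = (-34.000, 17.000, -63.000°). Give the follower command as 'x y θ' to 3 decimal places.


axis x: 3·-34.000 + -1/2 = -102.500
axis y: 4·17.000 + 1/2 = 68.500
axis θ: 1·-63.000 + -2 = -65.000

-102.500 68.500 -65.000


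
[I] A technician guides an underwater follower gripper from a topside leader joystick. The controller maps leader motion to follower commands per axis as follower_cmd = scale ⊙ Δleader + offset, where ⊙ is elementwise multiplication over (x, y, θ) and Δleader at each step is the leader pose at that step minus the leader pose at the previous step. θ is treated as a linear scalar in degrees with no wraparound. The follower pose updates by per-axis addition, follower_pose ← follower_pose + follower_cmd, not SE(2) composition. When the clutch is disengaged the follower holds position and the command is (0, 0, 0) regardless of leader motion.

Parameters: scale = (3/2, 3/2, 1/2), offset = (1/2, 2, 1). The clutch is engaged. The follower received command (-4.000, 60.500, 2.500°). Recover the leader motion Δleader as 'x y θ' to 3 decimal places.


-3.000 39.000 3.000

axis x: (-4.000 − 1/2) / (3/2) = -3.000
axis y: (60.500 − 2) / (3/2) = 39.000
axis θ: (2.500 − 1) / (1/2) = 3.000


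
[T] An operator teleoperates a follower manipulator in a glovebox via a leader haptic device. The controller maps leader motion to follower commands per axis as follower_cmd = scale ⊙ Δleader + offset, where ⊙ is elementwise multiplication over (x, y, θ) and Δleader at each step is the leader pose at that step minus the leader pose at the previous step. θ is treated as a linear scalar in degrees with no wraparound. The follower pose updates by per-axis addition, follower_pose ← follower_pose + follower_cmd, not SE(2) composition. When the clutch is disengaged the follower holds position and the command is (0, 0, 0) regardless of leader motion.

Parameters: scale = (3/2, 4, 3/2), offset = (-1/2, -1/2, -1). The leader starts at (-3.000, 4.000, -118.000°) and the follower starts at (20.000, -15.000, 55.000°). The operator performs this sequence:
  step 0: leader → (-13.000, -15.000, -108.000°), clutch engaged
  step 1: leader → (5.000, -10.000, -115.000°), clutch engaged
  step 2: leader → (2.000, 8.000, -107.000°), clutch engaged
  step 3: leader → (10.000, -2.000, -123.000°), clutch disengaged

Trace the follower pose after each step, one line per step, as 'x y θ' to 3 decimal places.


step 0: Δleader=(-10.000, -19.000, 10.000°), engaged; cmd=(-15.500, -76.500, 14.000°) → follower=(4.500, -91.500, 69.000°)
step 1: Δleader=(18.000, 5.000, -7.000°), engaged; cmd=(26.500, 19.500, -11.500°) → follower=(31.000, -72.000, 57.500°)
step 2: Δleader=(-3.000, 18.000, 8.000°), engaged; cmd=(-5.000, 71.500, 11.000°) → follower=(26.000, -0.500, 68.500°)
step 3: Δleader=(8.000, -10.000, -16.000°), disengaged; cmd=(0,0,0) → follower holds at (26.000, -0.500, 68.500°)

4.500 -91.500 69.000
31.000 -72.000 57.500
26.000 -0.500 68.500
26.000 -0.500 68.500


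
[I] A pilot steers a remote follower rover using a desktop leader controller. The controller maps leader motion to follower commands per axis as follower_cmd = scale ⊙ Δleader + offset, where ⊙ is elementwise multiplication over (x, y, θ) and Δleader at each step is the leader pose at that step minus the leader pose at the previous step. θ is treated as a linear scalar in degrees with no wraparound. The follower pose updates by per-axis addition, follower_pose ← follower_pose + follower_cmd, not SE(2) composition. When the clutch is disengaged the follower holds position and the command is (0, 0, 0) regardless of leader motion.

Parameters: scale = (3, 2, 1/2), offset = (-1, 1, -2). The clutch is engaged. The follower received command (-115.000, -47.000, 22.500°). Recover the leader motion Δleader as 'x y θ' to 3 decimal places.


-38.000 -24.000 49.000

axis x: (-115.000 − -1) / (3) = -38.000
axis y: (-47.000 − 1) / (2) = -24.000
axis θ: (22.500 − -2) / (1/2) = 49.000


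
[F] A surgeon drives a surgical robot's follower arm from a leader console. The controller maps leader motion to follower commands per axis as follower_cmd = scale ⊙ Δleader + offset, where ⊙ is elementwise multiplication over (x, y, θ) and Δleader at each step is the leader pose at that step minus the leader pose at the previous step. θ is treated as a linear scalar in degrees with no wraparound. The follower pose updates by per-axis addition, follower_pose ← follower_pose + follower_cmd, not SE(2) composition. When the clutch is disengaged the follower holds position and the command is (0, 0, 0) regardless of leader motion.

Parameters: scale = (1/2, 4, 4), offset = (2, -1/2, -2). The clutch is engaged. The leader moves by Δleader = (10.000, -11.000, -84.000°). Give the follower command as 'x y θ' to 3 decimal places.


7.000 -44.500 -338.000

axis x: 1/2·10.000 + 2 = 7.000
axis y: 4·-11.000 + -1/2 = -44.500
axis θ: 4·-84.000 + -2 = -338.000


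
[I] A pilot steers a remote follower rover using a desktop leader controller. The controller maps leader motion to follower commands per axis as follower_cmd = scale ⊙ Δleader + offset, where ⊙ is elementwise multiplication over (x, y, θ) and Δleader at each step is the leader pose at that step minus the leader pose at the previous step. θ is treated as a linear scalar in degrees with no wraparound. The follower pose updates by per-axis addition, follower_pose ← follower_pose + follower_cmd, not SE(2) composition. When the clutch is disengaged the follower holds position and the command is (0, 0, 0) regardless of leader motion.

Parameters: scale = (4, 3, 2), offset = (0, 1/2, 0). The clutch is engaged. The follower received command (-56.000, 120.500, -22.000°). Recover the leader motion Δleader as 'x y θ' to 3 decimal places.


-14.000 40.000 -11.000

axis x: (-56.000 − 0) / (4) = -14.000
axis y: (120.500 − 1/2) / (3) = 40.000
axis θ: (-22.000 − 0) / (2) = -11.000


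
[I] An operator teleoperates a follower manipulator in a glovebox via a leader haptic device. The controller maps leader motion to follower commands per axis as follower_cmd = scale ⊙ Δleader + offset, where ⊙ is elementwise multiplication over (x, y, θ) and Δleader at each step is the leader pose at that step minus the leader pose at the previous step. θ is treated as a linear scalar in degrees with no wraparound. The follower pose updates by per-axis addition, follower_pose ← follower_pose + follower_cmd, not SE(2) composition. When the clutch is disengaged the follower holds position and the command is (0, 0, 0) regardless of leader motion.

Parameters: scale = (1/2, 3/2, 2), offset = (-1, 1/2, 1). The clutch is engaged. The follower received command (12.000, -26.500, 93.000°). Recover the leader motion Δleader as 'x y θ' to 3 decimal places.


axis x: (12.000 − -1) / (1/2) = 26.000
axis y: (-26.500 − 1/2) / (3/2) = -18.000
axis θ: (93.000 − 1) / (2) = 46.000

26.000 -18.000 46.000


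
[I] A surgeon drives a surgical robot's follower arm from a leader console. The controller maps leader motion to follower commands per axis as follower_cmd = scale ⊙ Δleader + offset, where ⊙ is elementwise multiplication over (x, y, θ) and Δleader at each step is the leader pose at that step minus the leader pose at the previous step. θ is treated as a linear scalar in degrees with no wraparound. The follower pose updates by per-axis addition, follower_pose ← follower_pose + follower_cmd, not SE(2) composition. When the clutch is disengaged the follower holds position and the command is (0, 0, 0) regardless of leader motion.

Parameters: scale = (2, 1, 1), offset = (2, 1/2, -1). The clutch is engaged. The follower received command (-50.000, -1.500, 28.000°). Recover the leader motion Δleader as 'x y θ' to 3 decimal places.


-26.000 -2.000 29.000

axis x: (-50.000 − 2) / (2) = -26.000
axis y: (-1.500 − 1/2) / (1) = -2.000
axis θ: (28.000 − -1) / (1) = 29.000


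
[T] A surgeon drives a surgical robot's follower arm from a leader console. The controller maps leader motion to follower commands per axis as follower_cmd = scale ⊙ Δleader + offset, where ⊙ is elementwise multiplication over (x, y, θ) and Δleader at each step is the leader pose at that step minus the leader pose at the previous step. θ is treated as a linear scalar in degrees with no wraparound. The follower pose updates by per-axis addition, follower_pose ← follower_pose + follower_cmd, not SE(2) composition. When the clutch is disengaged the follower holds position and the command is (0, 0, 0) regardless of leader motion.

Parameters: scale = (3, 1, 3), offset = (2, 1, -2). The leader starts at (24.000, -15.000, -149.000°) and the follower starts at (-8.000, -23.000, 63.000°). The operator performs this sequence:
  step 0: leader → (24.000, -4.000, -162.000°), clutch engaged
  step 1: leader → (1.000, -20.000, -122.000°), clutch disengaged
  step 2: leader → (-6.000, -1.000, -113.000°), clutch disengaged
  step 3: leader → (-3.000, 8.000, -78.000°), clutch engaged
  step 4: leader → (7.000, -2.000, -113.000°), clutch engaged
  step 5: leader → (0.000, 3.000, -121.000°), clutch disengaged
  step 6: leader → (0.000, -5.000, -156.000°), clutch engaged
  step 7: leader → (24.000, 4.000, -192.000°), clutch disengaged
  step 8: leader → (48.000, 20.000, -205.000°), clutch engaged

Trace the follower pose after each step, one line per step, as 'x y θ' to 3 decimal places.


step 0: Δleader=(0.000, 11.000, -13.000°), engaged; cmd=(2.000, 12.000, -41.000°) → follower=(-6.000, -11.000, 22.000°)
step 1: Δleader=(-23.000, -16.000, 40.000°), disengaged; cmd=(0,0,0) → follower holds at (-6.000, -11.000, 22.000°)
step 2: Δleader=(-7.000, 19.000, 9.000°), disengaged; cmd=(0,0,0) → follower holds at (-6.000, -11.000, 22.000°)
step 3: Δleader=(3.000, 9.000, 35.000°), engaged; cmd=(11.000, 10.000, 103.000°) → follower=(5.000, -1.000, 125.000°)
step 4: Δleader=(10.000, -10.000, -35.000°), engaged; cmd=(32.000, -9.000, -107.000°) → follower=(37.000, -10.000, 18.000°)
step 5: Δleader=(-7.000, 5.000, -8.000°), disengaged; cmd=(0,0,0) → follower holds at (37.000, -10.000, 18.000°)
step 6: Δleader=(0.000, -8.000, -35.000°), engaged; cmd=(2.000, -7.000, -107.000°) → follower=(39.000, -17.000, -89.000°)
step 7: Δleader=(24.000, 9.000, -36.000°), disengaged; cmd=(0,0,0) → follower holds at (39.000, -17.000, -89.000°)
step 8: Δleader=(24.000, 16.000, -13.000°), engaged; cmd=(74.000, 17.000, -41.000°) → follower=(113.000, 0.000, -130.000°)

-6.000 -11.000 22.000
-6.000 -11.000 22.000
-6.000 -11.000 22.000
5.000 -1.000 125.000
37.000 -10.000 18.000
37.000 -10.000 18.000
39.000 -17.000 -89.000
39.000 -17.000 -89.000
113.000 0.000 -130.000


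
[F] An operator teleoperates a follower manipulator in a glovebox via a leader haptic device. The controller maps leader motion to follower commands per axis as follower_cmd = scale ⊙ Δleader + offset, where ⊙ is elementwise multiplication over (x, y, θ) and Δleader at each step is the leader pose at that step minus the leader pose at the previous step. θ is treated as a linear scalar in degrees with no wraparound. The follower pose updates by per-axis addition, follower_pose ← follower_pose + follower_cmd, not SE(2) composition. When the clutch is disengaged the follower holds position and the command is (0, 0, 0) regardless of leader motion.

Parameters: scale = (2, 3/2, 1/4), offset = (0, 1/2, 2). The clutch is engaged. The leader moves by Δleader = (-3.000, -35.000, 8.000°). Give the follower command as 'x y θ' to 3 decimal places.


-6.000 -52.000 4.000

axis x: 2·-3.000 + 0 = -6.000
axis y: 3/2·-35.000 + 1/2 = -52.000
axis θ: 1/4·8.000 + 2 = 4.000


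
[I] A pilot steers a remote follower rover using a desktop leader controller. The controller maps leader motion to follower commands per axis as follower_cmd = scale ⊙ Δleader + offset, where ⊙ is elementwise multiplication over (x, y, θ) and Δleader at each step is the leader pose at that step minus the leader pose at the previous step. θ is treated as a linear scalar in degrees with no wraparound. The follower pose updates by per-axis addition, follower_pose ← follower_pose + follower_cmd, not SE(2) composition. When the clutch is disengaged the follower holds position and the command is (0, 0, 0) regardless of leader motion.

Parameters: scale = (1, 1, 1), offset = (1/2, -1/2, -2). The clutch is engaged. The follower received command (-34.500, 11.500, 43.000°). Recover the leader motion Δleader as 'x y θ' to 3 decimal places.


-35.000 12.000 45.000

axis x: (-34.500 − 1/2) / (1) = -35.000
axis y: (11.500 − -1/2) / (1) = 12.000
axis θ: (43.000 − -2) / (1) = 45.000


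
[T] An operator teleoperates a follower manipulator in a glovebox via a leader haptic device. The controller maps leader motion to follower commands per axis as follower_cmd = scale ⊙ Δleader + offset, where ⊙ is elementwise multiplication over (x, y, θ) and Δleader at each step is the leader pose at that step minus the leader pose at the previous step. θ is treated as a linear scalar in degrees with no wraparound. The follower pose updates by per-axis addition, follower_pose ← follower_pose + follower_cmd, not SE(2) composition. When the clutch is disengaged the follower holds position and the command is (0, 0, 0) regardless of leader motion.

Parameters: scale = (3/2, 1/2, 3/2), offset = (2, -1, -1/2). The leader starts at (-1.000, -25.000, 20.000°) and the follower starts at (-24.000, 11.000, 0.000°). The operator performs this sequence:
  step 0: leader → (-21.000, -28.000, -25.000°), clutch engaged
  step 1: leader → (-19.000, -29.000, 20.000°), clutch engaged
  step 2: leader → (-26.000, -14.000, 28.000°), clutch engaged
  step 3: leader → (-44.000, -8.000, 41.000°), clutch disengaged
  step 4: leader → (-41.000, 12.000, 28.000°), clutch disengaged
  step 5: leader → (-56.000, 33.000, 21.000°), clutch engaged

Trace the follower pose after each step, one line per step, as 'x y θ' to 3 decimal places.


step 0: Δleader=(-20.000, -3.000, -45.000°), engaged; cmd=(-28.000, -2.500, -68.000°) → follower=(-52.000, 8.500, -68.000°)
step 1: Δleader=(2.000, -1.000, 45.000°), engaged; cmd=(5.000, -1.500, 67.000°) → follower=(-47.000, 7.000, -1.000°)
step 2: Δleader=(-7.000, 15.000, 8.000°), engaged; cmd=(-8.500, 6.500, 11.500°) → follower=(-55.500, 13.500, 10.500°)
step 3: Δleader=(-18.000, 6.000, 13.000°), disengaged; cmd=(0,0,0) → follower holds at (-55.500, 13.500, 10.500°)
step 4: Δleader=(3.000, 20.000, -13.000°), disengaged; cmd=(0,0,0) → follower holds at (-55.500, 13.500, 10.500°)
step 5: Δleader=(-15.000, 21.000, -7.000°), engaged; cmd=(-20.500, 9.500, -11.000°) → follower=(-76.000, 23.000, -0.500°)

-52.000 8.500 -68.000
-47.000 7.000 -1.000
-55.500 13.500 10.500
-55.500 13.500 10.500
-55.500 13.500 10.500
-76.000 23.000 -0.500


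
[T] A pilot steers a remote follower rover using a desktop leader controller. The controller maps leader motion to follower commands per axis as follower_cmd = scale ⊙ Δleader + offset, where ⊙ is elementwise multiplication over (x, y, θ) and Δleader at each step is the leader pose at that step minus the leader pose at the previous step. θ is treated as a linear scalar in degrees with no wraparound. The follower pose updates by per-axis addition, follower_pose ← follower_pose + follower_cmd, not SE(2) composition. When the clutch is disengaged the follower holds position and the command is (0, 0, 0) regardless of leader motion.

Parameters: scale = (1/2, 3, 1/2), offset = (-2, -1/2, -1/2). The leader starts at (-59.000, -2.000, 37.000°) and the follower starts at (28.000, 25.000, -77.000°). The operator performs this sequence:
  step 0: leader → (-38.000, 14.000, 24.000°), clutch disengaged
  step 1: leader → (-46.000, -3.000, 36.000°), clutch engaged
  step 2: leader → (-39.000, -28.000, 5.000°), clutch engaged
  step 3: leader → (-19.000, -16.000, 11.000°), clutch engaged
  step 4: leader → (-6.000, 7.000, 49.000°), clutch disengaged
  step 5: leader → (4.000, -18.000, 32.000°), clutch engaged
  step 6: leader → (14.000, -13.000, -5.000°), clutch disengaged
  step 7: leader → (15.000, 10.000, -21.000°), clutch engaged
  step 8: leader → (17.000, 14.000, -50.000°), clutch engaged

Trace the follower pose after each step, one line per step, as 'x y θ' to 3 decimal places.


step 0: Δleader=(21.000, 16.000, -13.000°), disengaged; cmd=(0,0,0) → follower holds at (28.000, 25.000, -77.000°)
step 1: Δleader=(-8.000, -17.000, 12.000°), engaged; cmd=(-6.000, -51.500, 5.500°) → follower=(22.000, -26.500, -71.500°)
step 2: Δleader=(7.000, -25.000, -31.000°), engaged; cmd=(1.500, -75.500, -16.000°) → follower=(23.500, -102.000, -87.500°)
step 3: Δleader=(20.000, 12.000, 6.000°), engaged; cmd=(8.000, 35.500, 2.500°) → follower=(31.500, -66.500, -85.000°)
step 4: Δleader=(13.000, 23.000, 38.000°), disengaged; cmd=(0,0,0) → follower holds at (31.500, -66.500, -85.000°)
step 5: Δleader=(10.000, -25.000, -17.000°), engaged; cmd=(3.000, -75.500, -9.000°) → follower=(34.500, -142.000, -94.000°)
step 6: Δleader=(10.000, 5.000, -37.000°), disengaged; cmd=(0,0,0) → follower holds at (34.500, -142.000, -94.000°)
step 7: Δleader=(1.000, 23.000, -16.000°), engaged; cmd=(-1.500, 68.500, -8.500°) → follower=(33.000, -73.500, -102.500°)
step 8: Δleader=(2.000, 4.000, -29.000°), engaged; cmd=(-1.000, 11.500, -15.000°) → follower=(32.000, -62.000, -117.500°)

28.000 25.000 -77.000
22.000 -26.500 -71.500
23.500 -102.000 -87.500
31.500 -66.500 -85.000
31.500 -66.500 -85.000
34.500 -142.000 -94.000
34.500 -142.000 -94.000
33.000 -73.500 -102.500
32.000 -62.000 -117.500


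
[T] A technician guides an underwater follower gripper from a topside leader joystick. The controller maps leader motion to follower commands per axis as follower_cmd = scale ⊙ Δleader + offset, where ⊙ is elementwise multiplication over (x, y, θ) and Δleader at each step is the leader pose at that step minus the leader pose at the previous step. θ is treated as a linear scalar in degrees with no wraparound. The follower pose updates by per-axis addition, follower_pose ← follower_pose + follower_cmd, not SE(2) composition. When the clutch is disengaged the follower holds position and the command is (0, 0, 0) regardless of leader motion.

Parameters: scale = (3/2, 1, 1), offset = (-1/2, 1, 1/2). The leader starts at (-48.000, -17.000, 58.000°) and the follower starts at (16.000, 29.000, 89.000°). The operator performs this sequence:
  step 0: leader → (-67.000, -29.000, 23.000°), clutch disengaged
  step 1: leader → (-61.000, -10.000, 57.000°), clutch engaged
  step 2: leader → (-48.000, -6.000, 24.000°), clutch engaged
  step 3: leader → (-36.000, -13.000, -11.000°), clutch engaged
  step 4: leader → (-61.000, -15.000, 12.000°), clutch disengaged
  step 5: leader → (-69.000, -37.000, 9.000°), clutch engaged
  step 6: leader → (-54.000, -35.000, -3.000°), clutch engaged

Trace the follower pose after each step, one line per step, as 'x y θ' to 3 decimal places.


step 0: Δleader=(-19.000, -12.000, -35.000°), disengaged; cmd=(0,0,0) → follower holds at (16.000, 29.000, 89.000°)
step 1: Δleader=(6.000, 19.000, 34.000°), engaged; cmd=(8.500, 20.000, 34.500°) → follower=(24.500, 49.000, 123.500°)
step 2: Δleader=(13.000, 4.000, -33.000°), engaged; cmd=(19.000, 5.000, -32.500°) → follower=(43.500, 54.000, 91.000°)
step 3: Δleader=(12.000, -7.000, -35.000°), engaged; cmd=(17.500, -6.000, -34.500°) → follower=(61.000, 48.000, 56.500°)
step 4: Δleader=(-25.000, -2.000, 23.000°), disengaged; cmd=(0,0,0) → follower holds at (61.000, 48.000, 56.500°)
step 5: Δleader=(-8.000, -22.000, -3.000°), engaged; cmd=(-12.500, -21.000, -2.500°) → follower=(48.500, 27.000, 54.000°)
step 6: Δleader=(15.000, 2.000, -12.000°), engaged; cmd=(22.000, 3.000, -11.500°) → follower=(70.500, 30.000, 42.500°)

16.000 29.000 89.000
24.500 49.000 123.500
43.500 54.000 91.000
61.000 48.000 56.500
61.000 48.000 56.500
48.500 27.000 54.000
70.500 30.000 42.500


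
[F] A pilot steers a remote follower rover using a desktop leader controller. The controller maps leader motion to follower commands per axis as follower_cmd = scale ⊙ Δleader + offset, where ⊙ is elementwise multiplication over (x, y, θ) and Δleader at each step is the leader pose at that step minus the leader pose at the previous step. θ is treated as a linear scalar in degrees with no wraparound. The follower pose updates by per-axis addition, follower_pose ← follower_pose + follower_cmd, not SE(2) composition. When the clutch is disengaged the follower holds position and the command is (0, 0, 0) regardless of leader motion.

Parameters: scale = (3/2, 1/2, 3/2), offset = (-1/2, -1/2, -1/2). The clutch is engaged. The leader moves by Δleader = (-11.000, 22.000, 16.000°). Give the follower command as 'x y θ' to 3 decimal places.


-17.000 10.500 23.500

axis x: 3/2·-11.000 + -1/2 = -17.000
axis y: 1/2·22.000 + -1/2 = 10.500
axis θ: 3/2·16.000 + -1/2 = 23.500


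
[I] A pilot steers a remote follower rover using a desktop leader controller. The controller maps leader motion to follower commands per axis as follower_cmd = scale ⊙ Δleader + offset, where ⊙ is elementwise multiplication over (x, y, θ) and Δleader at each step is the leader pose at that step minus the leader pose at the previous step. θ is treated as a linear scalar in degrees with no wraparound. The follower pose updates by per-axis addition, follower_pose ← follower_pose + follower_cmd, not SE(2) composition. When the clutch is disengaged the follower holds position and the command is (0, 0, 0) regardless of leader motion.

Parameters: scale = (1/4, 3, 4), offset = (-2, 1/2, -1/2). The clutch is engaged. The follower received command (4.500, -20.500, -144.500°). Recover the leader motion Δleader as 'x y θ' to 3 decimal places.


26.000 -7.000 -36.000

axis x: (4.500 − -2) / (1/4) = 26.000
axis y: (-20.500 − 1/2) / (3) = -7.000
axis θ: (-144.500 − -1/2) / (4) = -36.000


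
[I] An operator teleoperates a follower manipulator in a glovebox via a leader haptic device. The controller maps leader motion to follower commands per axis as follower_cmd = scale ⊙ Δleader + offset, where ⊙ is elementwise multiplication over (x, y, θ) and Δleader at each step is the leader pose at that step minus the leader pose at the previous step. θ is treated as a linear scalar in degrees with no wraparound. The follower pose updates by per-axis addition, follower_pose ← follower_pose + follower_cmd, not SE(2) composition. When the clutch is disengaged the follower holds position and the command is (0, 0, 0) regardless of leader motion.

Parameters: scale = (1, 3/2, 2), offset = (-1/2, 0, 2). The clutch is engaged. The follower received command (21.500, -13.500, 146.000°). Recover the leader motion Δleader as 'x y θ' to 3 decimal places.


axis x: (21.500 − -1/2) / (1) = 22.000
axis y: (-13.500 − 0) / (3/2) = -9.000
axis θ: (146.000 − 2) / (2) = 72.000

22.000 -9.000 72.000


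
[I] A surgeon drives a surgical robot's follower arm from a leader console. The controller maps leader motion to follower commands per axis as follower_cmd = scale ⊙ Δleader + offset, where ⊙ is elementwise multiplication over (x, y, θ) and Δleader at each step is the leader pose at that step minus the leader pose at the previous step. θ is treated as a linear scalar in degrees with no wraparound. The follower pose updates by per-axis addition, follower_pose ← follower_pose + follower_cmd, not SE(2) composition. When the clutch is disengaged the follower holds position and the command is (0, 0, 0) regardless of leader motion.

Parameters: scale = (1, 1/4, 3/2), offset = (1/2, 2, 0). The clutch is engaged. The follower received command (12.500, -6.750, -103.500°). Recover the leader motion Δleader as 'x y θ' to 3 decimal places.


12.000 -35.000 -69.000

axis x: (12.500 − 1/2) / (1) = 12.000
axis y: (-6.750 − 2) / (1/4) = -35.000
axis θ: (-103.500 − 0) / (3/2) = -69.000


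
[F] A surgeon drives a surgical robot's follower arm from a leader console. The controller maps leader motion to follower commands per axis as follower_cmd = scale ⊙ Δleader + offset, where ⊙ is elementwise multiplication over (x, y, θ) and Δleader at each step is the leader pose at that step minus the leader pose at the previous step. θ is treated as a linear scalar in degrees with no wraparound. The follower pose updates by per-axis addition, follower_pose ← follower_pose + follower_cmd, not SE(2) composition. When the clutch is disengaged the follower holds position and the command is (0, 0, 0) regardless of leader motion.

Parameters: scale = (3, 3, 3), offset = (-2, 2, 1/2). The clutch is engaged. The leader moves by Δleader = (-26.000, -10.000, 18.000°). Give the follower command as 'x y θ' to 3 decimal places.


axis x: 3·-26.000 + -2 = -80.000
axis y: 3·-10.000 + 2 = -28.000
axis θ: 3·18.000 + 1/2 = 54.500

-80.000 -28.000 54.500


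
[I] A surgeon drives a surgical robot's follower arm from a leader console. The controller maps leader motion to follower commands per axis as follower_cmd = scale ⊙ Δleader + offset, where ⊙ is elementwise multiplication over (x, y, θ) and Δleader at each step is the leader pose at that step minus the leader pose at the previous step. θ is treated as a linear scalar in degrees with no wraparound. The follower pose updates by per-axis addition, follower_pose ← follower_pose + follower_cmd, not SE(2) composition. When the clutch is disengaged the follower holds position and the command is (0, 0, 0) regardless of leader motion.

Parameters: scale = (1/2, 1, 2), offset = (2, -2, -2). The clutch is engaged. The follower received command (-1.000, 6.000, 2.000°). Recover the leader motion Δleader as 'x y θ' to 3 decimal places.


-6.000 8.000 2.000

axis x: (-1.000 − 2) / (1/2) = -6.000
axis y: (6.000 − -2) / (1) = 8.000
axis θ: (2.000 − -2) / (2) = 2.000


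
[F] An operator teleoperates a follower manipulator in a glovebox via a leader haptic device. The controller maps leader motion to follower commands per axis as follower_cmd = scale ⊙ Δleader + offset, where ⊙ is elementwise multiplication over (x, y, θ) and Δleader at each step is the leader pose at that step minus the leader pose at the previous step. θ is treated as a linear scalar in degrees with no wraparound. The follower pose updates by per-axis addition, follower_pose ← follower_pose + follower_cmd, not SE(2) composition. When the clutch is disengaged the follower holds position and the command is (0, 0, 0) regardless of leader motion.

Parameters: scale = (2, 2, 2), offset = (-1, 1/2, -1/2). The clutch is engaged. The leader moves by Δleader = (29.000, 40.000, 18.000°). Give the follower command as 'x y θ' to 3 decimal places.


axis x: 2·29.000 + -1 = 57.000
axis y: 2·40.000 + 1/2 = 80.500
axis θ: 2·18.000 + -1/2 = 35.500

57.000 80.500 35.500


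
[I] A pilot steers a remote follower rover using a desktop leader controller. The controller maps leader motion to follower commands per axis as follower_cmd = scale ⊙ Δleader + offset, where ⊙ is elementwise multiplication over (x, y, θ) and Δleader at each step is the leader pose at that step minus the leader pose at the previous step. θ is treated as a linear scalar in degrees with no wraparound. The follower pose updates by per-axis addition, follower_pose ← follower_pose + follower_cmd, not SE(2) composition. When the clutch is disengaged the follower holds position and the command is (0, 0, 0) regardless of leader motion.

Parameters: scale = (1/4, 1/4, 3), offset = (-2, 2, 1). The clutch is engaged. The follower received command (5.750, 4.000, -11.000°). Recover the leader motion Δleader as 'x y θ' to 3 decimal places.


axis x: (5.750 − -2) / (1/4) = 31.000
axis y: (4.000 − 2) / (1/4) = 8.000
axis θ: (-11.000 − 1) / (3) = -4.000

31.000 8.000 -4.000


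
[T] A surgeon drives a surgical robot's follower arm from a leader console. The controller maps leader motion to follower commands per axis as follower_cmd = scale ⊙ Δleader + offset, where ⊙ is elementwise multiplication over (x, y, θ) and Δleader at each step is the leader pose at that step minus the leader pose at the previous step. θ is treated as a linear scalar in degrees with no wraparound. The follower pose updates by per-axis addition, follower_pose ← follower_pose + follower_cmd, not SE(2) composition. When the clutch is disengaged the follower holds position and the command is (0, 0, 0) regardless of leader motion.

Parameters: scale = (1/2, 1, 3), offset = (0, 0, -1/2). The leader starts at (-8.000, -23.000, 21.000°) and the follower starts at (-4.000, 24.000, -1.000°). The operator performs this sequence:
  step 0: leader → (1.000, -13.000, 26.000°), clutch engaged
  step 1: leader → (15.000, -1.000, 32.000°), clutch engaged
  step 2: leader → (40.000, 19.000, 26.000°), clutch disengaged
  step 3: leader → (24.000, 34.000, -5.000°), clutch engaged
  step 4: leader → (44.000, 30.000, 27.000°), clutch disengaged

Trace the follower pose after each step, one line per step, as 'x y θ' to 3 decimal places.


step 0: Δleader=(9.000, 10.000, 5.000°), engaged; cmd=(4.500, 10.000, 14.500°) → follower=(0.500, 34.000, 13.500°)
step 1: Δleader=(14.000, 12.000, 6.000°), engaged; cmd=(7.000, 12.000, 17.500°) → follower=(7.500, 46.000, 31.000°)
step 2: Δleader=(25.000, 20.000, -6.000°), disengaged; cmd=(0,0,0) → follower holds at (7.500, 46.000, 31.000°)
step 3: Δleader=(-16.000, 15.000, -31.000°), engaged; cmd=(-8.000, 15.000, -93.500°) → follower=(-0.500, 61.000, -62.500°)
step 4: Δleader=(20.000, -4.000, 32.000°), disengaged; cmd=(0,0,0) → follower holds at (-0.500, 61.000, -62.500°)

0.500 34.000 13.500
7.500 46.000 31.000
7.500 46.000 31.000
-0.500 61.000 -62.500
-0.500 61.000 -62.500


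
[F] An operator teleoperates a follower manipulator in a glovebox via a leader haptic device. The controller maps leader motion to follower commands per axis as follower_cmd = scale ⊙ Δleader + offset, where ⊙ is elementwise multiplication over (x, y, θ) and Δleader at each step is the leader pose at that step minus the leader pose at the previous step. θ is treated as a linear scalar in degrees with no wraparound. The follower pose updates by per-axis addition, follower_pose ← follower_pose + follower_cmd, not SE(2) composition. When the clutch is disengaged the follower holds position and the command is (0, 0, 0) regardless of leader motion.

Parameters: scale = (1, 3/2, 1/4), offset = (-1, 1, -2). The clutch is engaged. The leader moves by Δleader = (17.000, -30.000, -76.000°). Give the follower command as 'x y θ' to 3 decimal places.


16.000 -44.000 -21.000

axis x: 1·17.000 + -1 = 16.000
axis y: 3/2·-30.000 + 1 = -44.000
axis θ: 1/4·-76.000 + -2 = -21.000


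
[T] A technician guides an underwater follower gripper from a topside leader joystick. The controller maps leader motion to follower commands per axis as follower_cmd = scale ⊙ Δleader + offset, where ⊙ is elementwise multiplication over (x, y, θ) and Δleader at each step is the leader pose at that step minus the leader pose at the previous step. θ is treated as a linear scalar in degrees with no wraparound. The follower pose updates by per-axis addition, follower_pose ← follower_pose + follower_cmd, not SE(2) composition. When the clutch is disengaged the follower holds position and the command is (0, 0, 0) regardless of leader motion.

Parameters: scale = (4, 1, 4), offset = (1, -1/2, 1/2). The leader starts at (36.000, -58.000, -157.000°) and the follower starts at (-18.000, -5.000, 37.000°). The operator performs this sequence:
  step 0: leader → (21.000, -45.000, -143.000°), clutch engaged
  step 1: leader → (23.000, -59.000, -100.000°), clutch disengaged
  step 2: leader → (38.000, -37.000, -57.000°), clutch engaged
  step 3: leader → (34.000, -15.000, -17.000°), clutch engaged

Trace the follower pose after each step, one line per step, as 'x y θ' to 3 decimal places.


step 0: Δleader=(-15.000, 13.000, 14.000°), engaged; cmd=(-59.000, 12.500, 56.500°) → follower=(-77.000, 7.500, 93.500°)
step 1: Δleader=(2.000, -14.000, 43.000°), disengaged; cmd=(0,0,0) → follower holds at (-77.000, 7.500, 93.500°)
step 2: Δleader=(15.000, 22.000, 43.000°), engaged; cmd=(61.000, 21.500, 172.500°) → follower=(-16.000, 29.000, 266.000°)
step 3: Δleader=(-4.000, 22.000, 40.000°), engaged; cmd=(-15.000, 21.500, 160.500°) → follower=(-31.000, 50.500, 426.500°)

-77.000 7.500 93.500
-77.000 7.500 93.500
-16.000 29.000 266.000
-31.000 50.500 426.500


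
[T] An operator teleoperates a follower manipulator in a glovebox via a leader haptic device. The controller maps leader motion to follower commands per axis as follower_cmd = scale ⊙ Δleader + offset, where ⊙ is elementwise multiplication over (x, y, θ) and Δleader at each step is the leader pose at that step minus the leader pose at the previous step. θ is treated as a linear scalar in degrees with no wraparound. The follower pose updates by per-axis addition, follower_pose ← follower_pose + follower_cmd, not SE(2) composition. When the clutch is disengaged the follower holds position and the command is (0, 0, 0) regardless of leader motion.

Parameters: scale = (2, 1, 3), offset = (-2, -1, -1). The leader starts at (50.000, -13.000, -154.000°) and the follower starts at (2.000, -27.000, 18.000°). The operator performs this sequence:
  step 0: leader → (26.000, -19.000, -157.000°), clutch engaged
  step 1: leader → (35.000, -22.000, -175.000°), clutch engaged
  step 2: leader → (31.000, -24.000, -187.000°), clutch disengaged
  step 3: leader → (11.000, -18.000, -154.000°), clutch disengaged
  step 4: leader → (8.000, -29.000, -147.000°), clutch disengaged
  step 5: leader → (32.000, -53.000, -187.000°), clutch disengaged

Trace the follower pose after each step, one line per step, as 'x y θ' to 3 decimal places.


-48.000 -34.000 8.000
-32.000 -38.000 -47.000
-32.000 -38.000 -47.000
-32.000 -38.000 -47.000
-32.000 -38.000 -47.000
-32.000 -38.000 -47.000

step 0: Δleader=(-24.000, -6.000, -3.000°), engaged; cmd=(-50.000, -7.000, -10.000°) → follower=(-48.000, -34.000, 8.000°)
step 1: Δleader=(9.000, -3.000, -18.000°), engaged; cmd=(16.000, -4.000, -55.000°) → follower=(-32.000, -38.000, -47.000°)
step 2: Δleader=(-4.000, -2.000, -12.000°), disengaged; cmd=(0,0,0) → follower holds at (-32.000, -38.000, -47.000°)
step 3: Δleader=(-20.000, 6.000, 33.000°), disengaged; cmd=(0,0,0) → follower holds at (-32.000, -38.000, -47.000°)
step 4: Δleader=(-3.000, -11.000, 7.000°), disengaged; cmd=(0,0,0) → follower holds at (-32.000, -38.000, -47.000°)
step 5: Δleader=(24.000, -24.000, -40.000°), disengaged; cmd=(0,0,0) → follower holds at (-32.000, -38.000, -47.000°)


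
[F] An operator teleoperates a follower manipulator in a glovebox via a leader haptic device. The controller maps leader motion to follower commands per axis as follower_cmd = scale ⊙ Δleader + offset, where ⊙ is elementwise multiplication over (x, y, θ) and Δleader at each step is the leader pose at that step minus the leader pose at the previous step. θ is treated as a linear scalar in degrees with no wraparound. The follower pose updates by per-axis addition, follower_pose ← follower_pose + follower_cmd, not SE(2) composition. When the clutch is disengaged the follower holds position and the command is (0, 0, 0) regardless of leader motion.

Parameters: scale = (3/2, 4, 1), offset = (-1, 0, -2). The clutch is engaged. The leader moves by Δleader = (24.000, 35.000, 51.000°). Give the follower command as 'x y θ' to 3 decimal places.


axis x: 3/2·24.000 + -1 = 35.000
axis y: 4·35.000 + 0 = 140.000
axis θ: 1·51.000 + -2 = 49.000

35.000 140.000 49.000


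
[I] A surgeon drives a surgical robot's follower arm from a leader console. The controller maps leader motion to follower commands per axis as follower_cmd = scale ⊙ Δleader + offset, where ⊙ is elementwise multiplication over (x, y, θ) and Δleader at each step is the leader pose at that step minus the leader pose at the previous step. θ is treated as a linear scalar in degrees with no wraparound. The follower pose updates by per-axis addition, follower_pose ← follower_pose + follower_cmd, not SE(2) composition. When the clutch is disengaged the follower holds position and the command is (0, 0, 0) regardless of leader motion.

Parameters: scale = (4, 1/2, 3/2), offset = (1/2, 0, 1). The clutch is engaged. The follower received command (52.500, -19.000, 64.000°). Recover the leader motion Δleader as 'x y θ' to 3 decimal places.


axis x: (52.500 − 1/2) / (4) = 13.000
axis y: (-19.000 − 0) / (1/2) = -38.000
axis θ: (64.000 − 1) / (3/2) = 42.000

13.000 -38.000 42.000


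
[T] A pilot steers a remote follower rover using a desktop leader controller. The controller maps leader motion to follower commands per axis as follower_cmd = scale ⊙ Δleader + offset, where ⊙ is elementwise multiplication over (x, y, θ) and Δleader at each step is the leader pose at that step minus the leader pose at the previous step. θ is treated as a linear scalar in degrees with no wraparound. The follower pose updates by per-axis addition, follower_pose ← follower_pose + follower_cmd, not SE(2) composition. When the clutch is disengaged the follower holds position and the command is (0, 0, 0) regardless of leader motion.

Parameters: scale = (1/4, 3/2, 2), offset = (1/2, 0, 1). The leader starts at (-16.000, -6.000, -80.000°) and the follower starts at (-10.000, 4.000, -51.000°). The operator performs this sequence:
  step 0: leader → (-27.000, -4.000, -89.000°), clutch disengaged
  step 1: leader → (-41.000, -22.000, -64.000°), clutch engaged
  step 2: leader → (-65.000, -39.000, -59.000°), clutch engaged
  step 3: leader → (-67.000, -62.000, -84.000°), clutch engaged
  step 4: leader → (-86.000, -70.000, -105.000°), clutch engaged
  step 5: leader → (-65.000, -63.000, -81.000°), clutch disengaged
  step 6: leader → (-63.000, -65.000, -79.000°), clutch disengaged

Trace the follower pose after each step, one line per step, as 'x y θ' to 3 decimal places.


step 0: Δleader=(-11.000, 2.000, -9.000°), disengaged; cmd=(0,0,0) → follower holds at (-10.000, 4.000, -51.000°)
step 1: Δleader=(-14.000, -18.000, 25.000°), engaged; cmd=(-3.000, -27.000, 51.000°) → follower=(-13.000, -23.000, 0.000°)
step 2: Δleader=(-24.000, -17.000, 5.000°), engaged; cmd=(-5.500, -25.500, 11.000°) → follower=(-18.500, -48.500, 11.000°)
step 3: Δleader=(-2.000, -23.000, -25.000°), engaged; cmd=(0.000, -34.500, -49.000°) → follower=(-18.500, -83.000, -38.000°)
step 4: Δleader=(-19.000, -8.000, -21.000°), engaged; cmd=(-4.250, -12.000, -41.000°) → follower=(-22.750, -95.000, -79.000°)
step 5: Δleader=(21.000, 7.000, 24.000°), disengaged; cmd=(0,0,0) → follower holds at (-22.750, -95.000, -79.000°)
step 6: Δleader=(2.000, -2.000, 2.000°), disengaged; cmd=(0,0,0) → follower holds at (-22.750, -95.000, -79.000°)

-10.000 4.000 -51.000
-13.000 -23.000 0.000
-18.500 -48.500 11.000
-18.500 -83.000 -38.000
-22.750 -95.000 -79.000
-22.750 -95.000 -79.000
-22.750 -95.000 -79.000
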